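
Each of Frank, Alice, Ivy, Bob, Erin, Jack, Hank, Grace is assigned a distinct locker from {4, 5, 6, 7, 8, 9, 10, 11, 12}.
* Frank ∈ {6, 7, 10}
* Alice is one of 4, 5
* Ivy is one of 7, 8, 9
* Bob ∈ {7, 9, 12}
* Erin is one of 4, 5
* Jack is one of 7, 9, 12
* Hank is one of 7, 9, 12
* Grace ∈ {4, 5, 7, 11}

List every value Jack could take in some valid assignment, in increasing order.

The 2 variables Alice and Erin are confined to {4, 5}, which locks those values in; drop them from Grace.
Bob, Jack, Hank between them cover only {7, 9, 12} — a naked triple. Remove those values from Frank, Ivy, Grace.
Ivy must be 8 (only option left).
That leaves Grace = 11.
No further eliminations apply; Jack can still be any of 7, 9, 12.

7, 9, 12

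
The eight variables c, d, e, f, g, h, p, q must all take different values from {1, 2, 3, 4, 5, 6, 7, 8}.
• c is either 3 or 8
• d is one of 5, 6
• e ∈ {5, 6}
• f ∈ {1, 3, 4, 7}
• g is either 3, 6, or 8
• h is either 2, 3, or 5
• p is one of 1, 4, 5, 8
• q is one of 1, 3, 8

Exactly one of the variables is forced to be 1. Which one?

The 8 variables together cover exactly {1, 2, 3, 4, 5, 6, 7, 8} — 8 values for 8 variables — and 2 appears only in h's list, so h = 2.
Among the 7 still-open variables, 7 fits only f (and all 7 values in {1, 3, 4, 5, 6, 7, 8} must be used), so f = 7.
Among the 6 still-open variables, 4 fits only p (and all 6 values in {1, 3, 4, 5, 6, 8} must be used), so p = 4.
Among the 5 still-open variables, 1 fits only q (and all 5 values in {1, 3, 5, 6, 8} must be used), so q = 1.

q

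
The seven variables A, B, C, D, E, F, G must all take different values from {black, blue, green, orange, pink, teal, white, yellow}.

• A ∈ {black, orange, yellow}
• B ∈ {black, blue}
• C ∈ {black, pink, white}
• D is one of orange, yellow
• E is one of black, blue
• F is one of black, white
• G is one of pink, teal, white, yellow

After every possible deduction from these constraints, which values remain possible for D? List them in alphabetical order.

orange, yellow

The 7 variables draw from only 7 values {black, blue, orange, pink, teal, white, yellow}, so each is used; only G can be teal, hence G = teal.
The 6 still-open variables draw from only 6 values {black, blue, orange, pink, white, yellow}, so each is used; only C can be pink, hence C = pink.
The 5 still-open variables together cover exactly {black, blue, orange, white, yellow} — 5 values for 5 variables — and white appears only in F's list, so F = white.
B and E share exactly the 2 values {black, blue}; by pigeonhole those values go to them, so strike black, blue from A.
No further eliminations apply; D can still be any of orange, yellow.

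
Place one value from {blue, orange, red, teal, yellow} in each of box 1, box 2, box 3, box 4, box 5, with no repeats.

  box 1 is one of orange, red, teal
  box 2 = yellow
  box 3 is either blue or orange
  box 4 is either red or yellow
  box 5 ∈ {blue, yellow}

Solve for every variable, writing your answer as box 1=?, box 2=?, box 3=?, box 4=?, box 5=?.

box 1=teal, box 2=yellow, box 3=orange, box 4=red, box 5=blue

box 2 must be yellow (only option left). So box 4, box 5 can't be yellow.
box 4 must be red (only option left). So box 1 can't be red.
That leaves box 5 = blue. Strike blue from box 3.
That leaves box 3 = orange. So box 1 can't be orange.
box 1 must be teal (only option left).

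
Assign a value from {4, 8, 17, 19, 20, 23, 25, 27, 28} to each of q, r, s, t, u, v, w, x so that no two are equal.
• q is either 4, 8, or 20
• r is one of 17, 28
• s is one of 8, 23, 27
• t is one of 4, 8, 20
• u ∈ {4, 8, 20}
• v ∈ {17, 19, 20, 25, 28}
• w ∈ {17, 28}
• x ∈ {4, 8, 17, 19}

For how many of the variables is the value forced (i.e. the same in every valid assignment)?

The 2 variables r and w are confined to {17, 28}, which locks those values in; drop them from v, x.
The 3 variables q, t, u are confined to {4, 8, 20}, which locks those values in; drop them from s, v, x.
x must be 19 (only option left). Remove 19 from v.
That leaves v = 25.
Determined: v=25, x=19. The other variables each still have more than one consistent value. That makes 2.

2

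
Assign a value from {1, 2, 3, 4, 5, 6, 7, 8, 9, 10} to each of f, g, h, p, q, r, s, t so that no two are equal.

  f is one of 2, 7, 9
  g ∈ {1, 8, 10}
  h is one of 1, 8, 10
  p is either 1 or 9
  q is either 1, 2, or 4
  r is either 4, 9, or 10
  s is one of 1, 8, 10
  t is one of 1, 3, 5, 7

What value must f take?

g, h, s between them cover only {1, 8, 10} — a naked triple. Remove those values from p, q, r, t.
p's domain is down to {9}, so p = 9. So f, r can't be 9.
r's domain is down to {4}, so r = 4. Strike 4 from q.
That leaves q = 2. Remove 2 from f.
So f = 7.

7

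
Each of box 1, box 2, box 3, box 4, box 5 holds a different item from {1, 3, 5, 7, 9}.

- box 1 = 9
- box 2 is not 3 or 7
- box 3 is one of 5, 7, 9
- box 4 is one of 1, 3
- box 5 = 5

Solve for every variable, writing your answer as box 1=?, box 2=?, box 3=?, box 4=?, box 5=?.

box 1=9, box 2=1, box 3=7, box 4=3, box 5=5

box 1's domain is down to {9}, so box 1 = 9. Eliminate 9 elsewhere: box 2, box 3.
box 5 must be 5 (only option left). So box 2, box 3 can't be 5.
box 2 must be 1 (only option left). Remove 1 from box 4.
box 3 must be 7 (only option left).
box 4's domain is down to {3}, so box 4 = 3.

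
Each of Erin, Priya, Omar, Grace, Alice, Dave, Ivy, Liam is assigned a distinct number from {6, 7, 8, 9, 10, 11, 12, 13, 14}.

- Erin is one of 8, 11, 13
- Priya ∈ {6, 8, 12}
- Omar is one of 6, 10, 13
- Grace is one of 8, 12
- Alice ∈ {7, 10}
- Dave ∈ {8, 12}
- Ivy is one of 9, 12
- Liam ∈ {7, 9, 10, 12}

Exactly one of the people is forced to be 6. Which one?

The 8 variables together cover exactly {6, 7, 8, 9, 10, 11, 12, 13} — 8 values for 8 variables — and 11 appears only in Erin's list, so Erin = 11.
The 7 still-open variables together cover exactly {6, 7, 8, 9, 10, 12, 13} — 7 values for 7 variables — and 13 appears only in Omar's list, so Omar = 13.
Among the 6 still-open variables, 6 fits only Priya (and all 6 values in {6, 7, 8, 9, 10, 12} must be used), so Priya = 6.

Priya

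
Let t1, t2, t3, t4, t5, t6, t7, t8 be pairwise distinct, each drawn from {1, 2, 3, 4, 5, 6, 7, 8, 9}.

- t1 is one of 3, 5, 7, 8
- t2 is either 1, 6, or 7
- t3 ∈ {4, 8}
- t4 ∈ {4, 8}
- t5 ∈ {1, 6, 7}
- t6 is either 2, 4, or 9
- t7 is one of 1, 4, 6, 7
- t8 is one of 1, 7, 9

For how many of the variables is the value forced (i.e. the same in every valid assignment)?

2

t3 and t4 between them cover only {4, 8} — a naked pair. Remove those values from t1, t6, t7.
t2, t5, t7 share exactly the 3 values {1, 6, 7}; by pigeonhole those values go to them, so strike 1, 6, 7 from t1, t8.
t8 has just one choice, so t8 = 9. So t6 can't be 9.
That leaves t6 = 2.
Determined: t6=2, t8=9. The other variables each still have more than one consistent value. That makes 2.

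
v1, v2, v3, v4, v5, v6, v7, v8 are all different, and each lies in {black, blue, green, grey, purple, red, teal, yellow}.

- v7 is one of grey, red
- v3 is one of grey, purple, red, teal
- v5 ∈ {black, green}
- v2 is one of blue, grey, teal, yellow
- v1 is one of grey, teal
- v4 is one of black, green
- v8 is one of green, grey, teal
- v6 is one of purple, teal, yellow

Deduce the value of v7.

red

The 8 variables together cover exactly {black, blue, green, grey, purple, red, teal, yellow} — 8 values for 8 variables — and blue appears only in v2's list, so v2 = blue.
The 7 still-open variables draw from only 7 values {black, green, grey, purple, red, teal, yellow}, so each is used; only v6 can be yellow, hence v6 = yellow.
The 6 still-open variables draw from only 6 values {black, green, grey, purple, red, teal}, so each is used; only v3 can be purple, hence v3 = purple.
The 5 still-open variables together cover exactly {black, green, grey, red, teal} — 5 values for 5 variables — and red appears only in v7's list, so v7 = red.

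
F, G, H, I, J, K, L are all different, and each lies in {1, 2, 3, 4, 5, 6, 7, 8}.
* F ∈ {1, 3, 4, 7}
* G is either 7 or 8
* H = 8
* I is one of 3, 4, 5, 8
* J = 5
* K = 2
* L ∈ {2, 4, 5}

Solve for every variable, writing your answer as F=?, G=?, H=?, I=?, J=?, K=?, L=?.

H must be 8 (only option left). Eliminate 8 elsewhere: G, I.
J's domain is down to {5}, so J = 5. Eliminate 5 elsewhere: I, L.
That leaves K = 2. Strike 2 from L.
L's domain is down to {4}, so L = 4. So F, I can't be 4.
G has just one choice, so G = 7. Strike 7 from F.
I has just one choice, so I = 3. Remove 3 from F.
F must be 1 (only option left).

F=1, G=7, H=8, I=3, J=5, K=2, L=4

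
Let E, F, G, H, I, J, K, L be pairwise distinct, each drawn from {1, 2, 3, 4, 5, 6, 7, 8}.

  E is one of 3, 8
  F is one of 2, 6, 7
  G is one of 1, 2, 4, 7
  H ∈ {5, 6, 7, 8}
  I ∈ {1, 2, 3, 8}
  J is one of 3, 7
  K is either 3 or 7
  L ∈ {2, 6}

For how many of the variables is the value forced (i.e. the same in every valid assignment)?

4

Among the 8 variables, 4 fits only G (and all 8 values in {1, 2, 3, 4, 5, 6, 7, 8} must be used), so G = 4.
The 7 still-open variables together cover exactly {1, 2, 3, 5, 6, 7, 8} — 7 values for 7 variables — and 1 appears only in I's list, so I = 1.
Among the 6 still-open variables, 5 fits only H (and all 6 values in {2, 3, 5, 6, 7, 8} must be used), so H = 5.
The 5 still-open variables together cover exactly {2, 3, 6, 7, 8} — 5 values for 5 variables — and 8 appears only in E's list, so E = 8.
The 2 variables J and K are confined to {3, 7}, which locks those values in; drop them from F.
Determined: E=8, G=4, H=5, I=1. The other variables each still have more than one consistent value. That makes 4.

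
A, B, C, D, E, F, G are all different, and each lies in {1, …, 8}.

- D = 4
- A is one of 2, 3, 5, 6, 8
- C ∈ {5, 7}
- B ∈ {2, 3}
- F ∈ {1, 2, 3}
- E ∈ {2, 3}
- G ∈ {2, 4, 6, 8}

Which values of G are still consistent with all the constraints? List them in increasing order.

6, 8

D has just one choice, so D = 4. Strike 4 from G.
B and E between them cover only {2, 3} — a naked pair. Remove those values from A, F, G.
F must be 1 (only option left).
No further eliminations apply; G can still be any of 6, 8.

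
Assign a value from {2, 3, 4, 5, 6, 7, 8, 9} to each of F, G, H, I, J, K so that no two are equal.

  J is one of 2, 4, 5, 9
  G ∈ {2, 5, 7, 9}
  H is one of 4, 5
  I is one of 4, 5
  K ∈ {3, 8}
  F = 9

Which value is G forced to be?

7

F must be 9 (only option left). Eliminate 9 elsewhere: G, J.
H and I between them cover only {4, 5} — a naked pair. Remove those values from G, J.
J's domain is down to {2}, so J = 2. So G can't be 2.
So G = 7.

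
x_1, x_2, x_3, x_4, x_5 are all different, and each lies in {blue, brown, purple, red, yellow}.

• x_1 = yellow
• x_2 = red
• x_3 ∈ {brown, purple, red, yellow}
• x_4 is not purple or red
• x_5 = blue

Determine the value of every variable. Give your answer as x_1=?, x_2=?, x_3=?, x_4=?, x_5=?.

x_1 has just one choice, so x_1 = yellow. Strike yellow from x_3, x_4.
x_2 has just one choice, so x_2 = red. Eliminate red elsewhere: x_3.
x_5 has just one choice, so x_5 = blue. Strike blue from x_4.
x_4 has just one choice, so x_4 = brown. So x_3 can't be brown.
x_3 has just one choice, so x_3 = purple.

x_1=yellow, x_2=red, x_3=purple, x_4=brown, x_5=blue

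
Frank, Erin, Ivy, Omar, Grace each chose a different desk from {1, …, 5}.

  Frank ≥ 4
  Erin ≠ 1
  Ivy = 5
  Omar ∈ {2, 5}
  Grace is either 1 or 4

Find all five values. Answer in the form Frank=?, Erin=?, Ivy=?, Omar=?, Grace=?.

Frank=4, Erin=3, Ivy=5, Omar=2, Grace=1

Ivy has just one choice, so Ivy = 5. Strike 5 from Frank, Erin, Omar.
Omar's domain is down to {2}, so Omar = 2. Strike 2 from Erin.
Frank has just one choice, so Frank = 4. Strike 4 from Erin, Grace.
Erin has just one choice, so Erin = 3.
Grace must be 1 (only option left).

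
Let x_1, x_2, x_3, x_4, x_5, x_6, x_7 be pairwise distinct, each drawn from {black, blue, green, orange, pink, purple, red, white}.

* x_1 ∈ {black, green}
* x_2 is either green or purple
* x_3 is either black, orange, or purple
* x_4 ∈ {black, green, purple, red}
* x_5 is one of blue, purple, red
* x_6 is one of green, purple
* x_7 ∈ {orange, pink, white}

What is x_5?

x_2 and x_6 share exactly the 2 values {green, purple}; by pigeonhole those values go to them, so strike green, purple from x_1, x_3, x_4, x_5.
x_1 has just one choice, so x_1 = black. Remove black from x_3, x_4.
x_3 must be orange (only option left). So x_7 can't be orange.
x_4 has just one choice, so x_4 = red. So x_5 can't be red.
So x_5 = blue.

blue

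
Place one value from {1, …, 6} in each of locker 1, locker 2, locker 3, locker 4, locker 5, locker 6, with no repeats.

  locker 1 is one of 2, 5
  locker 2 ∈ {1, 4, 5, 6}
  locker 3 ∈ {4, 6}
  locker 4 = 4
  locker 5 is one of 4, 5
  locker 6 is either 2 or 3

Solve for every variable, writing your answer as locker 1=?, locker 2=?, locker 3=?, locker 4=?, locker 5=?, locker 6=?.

locker 4's domain is down to {4}, so locker 4 = 4. Strike 4 from locker 2, locker 3, locker 5.
locker 5 must be 5 (only option left). Remove 5 from locker 1, locker 2.
locker 1 has just one choice, so locker 1 = 2. Remove 2 from locker 6.
locker 3 has just one choice, so locker 3 = 6. Remove 6 from locker 2.
That leaves locker 6 = 3.
That leaves locker 2 = 1.

locker 1=2, locker 2=1, locker 3=6, locker 4=4, locker 5=5, locker 6=3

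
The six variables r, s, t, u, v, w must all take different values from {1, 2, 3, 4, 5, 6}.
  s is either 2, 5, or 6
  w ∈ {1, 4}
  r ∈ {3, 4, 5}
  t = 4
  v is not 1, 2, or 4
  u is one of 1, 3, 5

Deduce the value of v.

t must be 4 (only option left). Remove 4 from r, w.
w must be 1 (only option left). Remove 1 from u.
Among the 4 still-open variables, 2 fits only s (and all 4 values in {2, 3, 5, 6} must be used), so s = 2.
The 3 still-open variables draw from only 3 values {3, 5, 6}, so each is used; only v can be 6, hence v = 6.

6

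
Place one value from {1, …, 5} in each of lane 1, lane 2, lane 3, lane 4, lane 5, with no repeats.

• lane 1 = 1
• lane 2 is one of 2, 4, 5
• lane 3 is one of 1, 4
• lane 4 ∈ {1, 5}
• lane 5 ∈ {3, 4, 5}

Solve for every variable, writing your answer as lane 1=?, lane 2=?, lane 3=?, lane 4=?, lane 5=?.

lane 1=1, lane 2=2, lane 3=4, lane 4=5, lane 5=3

lane 1 has just one choice, so lane 1 = 1. Remove 1 from lane 3, lane 4.
lane 3 has just one choice, so lane 3 = 4. So lane 2, lane 5 can't be 4.
That leaves lane 4 = 5. Strike 5 from lane 2, lane 5.
That leaves lane 5 = 3.
lane 2 must be 2 (only option left).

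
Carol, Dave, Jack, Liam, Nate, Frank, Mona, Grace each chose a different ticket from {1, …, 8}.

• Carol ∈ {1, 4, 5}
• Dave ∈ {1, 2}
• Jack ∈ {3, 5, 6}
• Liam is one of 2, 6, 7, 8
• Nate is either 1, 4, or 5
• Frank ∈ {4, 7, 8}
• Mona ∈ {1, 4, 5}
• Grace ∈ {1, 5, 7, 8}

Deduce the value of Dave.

2

The 8 variables draw from only 8 values {1, 2, 3, 4, 5, 6, 7, 8}, so each is used; only Jack can be 3, hence Jack = 3.
Among the 7 still-open variables, 6 fits only Liam (and all 7 values in {1, 2, 4, 5, 6, 7, 8} must be used), so Liam = 6.
The 6 still-open variables draw from only 6 values {1, 2, 4, 5, 7, 8}, so each is used; only Dave can be 2, hence Dave = 2.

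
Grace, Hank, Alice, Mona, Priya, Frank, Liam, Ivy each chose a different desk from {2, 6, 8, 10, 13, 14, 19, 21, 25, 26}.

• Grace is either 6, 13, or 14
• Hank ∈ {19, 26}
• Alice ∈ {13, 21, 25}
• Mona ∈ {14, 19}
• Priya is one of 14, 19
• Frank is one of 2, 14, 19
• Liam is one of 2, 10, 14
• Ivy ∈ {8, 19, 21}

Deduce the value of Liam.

Mona and Priya share exactly the 2 values {14, 19}; by pigeonhole those values go to them, so strike 14, 19 from Grace, Hank, Frank, Liam, Ivy.
Hank's domain is down to {26}, so Hank = 26.
Frank has just one choice, so Frank = 2. Strike 2 from Liam.
So Liam = 10.

10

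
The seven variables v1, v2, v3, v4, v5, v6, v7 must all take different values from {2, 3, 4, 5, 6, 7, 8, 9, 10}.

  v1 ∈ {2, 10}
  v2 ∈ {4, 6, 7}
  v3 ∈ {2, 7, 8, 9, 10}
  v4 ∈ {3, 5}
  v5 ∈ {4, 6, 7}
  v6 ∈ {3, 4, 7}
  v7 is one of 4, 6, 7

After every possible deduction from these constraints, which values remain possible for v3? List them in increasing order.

The 3 variables v2, v5, v7 are confined to {4, 6, 7}, which locks those values in; drop them from v3, v6.
v6's domain is down to {3}, so v6 = 3. So v4 can't be 3.
v4 must be 5 (only option left).
No further eliminations apply; v3 can still be any of 2, 8, 9, 10.

2, 8, 9, 10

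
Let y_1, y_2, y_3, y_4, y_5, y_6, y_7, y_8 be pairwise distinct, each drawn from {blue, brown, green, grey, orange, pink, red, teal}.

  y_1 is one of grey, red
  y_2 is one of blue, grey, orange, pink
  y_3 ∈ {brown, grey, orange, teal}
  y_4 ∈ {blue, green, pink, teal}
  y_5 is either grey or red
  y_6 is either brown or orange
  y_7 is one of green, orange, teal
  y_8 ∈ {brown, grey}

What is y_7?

green

y_1 and y_5 between them cover only {grey, red} — a naked pair. Remove those values from y_2, y_3, y_8.
y_8's domain is down to {brown}, so y_8 = brown. So y_3, y_6 can't be brown.
That leaves y_6 = orange. Eliminate orange elsewhere: y_2, y_3, y_7.
That leaves y_3 = teal. Strike teal from y_4, y_7.
So y_7 = green.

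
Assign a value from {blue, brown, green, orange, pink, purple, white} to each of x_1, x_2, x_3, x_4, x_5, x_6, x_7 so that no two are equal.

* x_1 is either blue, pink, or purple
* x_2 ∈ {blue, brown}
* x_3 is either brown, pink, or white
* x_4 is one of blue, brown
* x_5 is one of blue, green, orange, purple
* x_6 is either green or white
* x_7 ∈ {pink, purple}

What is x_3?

The 7 variables draw from only 7 values {blue, brown, green, orange, pink, purple, white}, so each is used; only x_5 can be orange, hence x_5 = orange.
The 6 still-open variables together cover exactly {blue, brown, green, pink, purple, white} — 6 values for 6 variables — and green appears only in x_6's list, so x_6 = green.
The 5 still-open variables together cover exactly {blue, brown, pink, purple, white} — 5 values for 5 variables — and white appears only in x_3's list, so x_3 = white.

white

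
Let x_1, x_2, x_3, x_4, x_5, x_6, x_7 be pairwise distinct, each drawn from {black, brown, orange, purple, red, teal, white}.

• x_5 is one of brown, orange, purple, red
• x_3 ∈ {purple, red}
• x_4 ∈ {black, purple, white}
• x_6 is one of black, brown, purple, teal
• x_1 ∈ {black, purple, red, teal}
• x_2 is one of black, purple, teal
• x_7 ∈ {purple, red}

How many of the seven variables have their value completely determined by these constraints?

3

Among the 7 variables, orange fits only x_5 (and all 7 values in {black, brown, orange, purple, red, teal, white} must be used), so x_5 = orange.
The 6 still-open variables draw from only 6 values {black, brown, purple, red, teal, white}, so each is used; only x_6 can be brown, hence x_6 = brown.
Among the 5 still-open variables, white fits only x_4 (and all 5 values in {black, purple, red, teal, white} must be used), so x_4 = white.
The 2 variables x_3 and x_7 are confined to {purple, red}, which locks those values in; drop them from x_1, x_2.
Determined: x_4=white, x_5=orange, x_6=brown. The other variables each still have more than one consistent value. That makes 3.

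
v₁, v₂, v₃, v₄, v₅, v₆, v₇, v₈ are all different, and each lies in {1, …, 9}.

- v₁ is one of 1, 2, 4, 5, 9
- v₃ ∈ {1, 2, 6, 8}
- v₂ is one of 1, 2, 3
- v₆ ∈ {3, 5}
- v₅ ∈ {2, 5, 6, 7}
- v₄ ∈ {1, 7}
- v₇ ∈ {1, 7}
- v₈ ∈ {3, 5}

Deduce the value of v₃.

v₄ and v₇ share exactly the 2 values {1, 7}; by pigeonhole those values go to them, so strike 1, 7 from v₁, v₂, v₃, v₅.
v₆ and v₈ share exactly the 2 values {3, 5}; by pigeonhole those values go to them, so strike 3, 5 from v₁, v₂, v₅.
v₂ has just one choice, so v₂ = 2. Remove 2 from v₁, v₃, v₅.
v₅'s domain is down to {6}, so v₅ = 6. Remove 6 from v₃.
So v₃ = 8.

8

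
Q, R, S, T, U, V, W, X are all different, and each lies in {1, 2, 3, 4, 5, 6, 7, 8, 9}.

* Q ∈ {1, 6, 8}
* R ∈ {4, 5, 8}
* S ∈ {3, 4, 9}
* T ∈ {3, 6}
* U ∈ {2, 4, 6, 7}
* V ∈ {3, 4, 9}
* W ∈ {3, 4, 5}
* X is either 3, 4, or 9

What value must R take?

8

The 3 variables S, V, X are confined to {3, 4, 9}, which locks those values in; drop them from R, T, U, W.
T must be 6 (only option left). Strike 6 from Q, U.
W has just one choice, so W = 5. Remove 5 from R.
So R = 8.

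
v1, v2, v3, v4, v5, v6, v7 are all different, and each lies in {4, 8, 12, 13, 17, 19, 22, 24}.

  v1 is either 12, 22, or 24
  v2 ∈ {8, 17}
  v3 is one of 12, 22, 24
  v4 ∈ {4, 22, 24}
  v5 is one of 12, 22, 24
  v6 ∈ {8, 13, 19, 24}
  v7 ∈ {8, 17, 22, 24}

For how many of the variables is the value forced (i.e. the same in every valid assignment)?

v1, v3, v5 share exactly the 3 values {12, 22, 24}; by pigeonhole those values go to them, so strike 12, 22, 24 from v4, v6, v7.
v4 must be 4 (only option left).
v2 and v7 share exactly the 2 values {8, 17}; by pigeonhole those values go to them, so strike 8, 17 from v6.
Determined: v4=4. The other variables each still have more than one consistent value. That makes 1.

1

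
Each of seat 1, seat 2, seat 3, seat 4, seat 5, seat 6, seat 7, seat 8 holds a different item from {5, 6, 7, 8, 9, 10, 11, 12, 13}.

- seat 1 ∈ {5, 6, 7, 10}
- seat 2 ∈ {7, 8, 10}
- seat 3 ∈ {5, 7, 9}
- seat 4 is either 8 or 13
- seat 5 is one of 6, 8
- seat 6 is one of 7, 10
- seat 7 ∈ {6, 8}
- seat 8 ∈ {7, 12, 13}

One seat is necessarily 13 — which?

The 8 variables together cover exactly {5, 6, 7, 8, 9, 10, 12, 13} — 8 values for 8 variables — and 9 appears only in seat 3's list, so seat 3 = 9.
The 7 still-open variables draw from only 7 values {5, 6, 7, 8, 10, 12, 13}, so each is used; only seat 1 can be 5, hence seat 1 = 5.
The 6 still-open variables draw from only 6 values {6, 7, 8, 10, 12, 13}, so each is used; only seat 8 can be 12, hence seat 8 = 12.
Among the 5 still-open variables, 13 fits only seat 4 (and all 5 values in {6, 7, 8, 10, 13} must be used), so seat 4 = 13.

seat 4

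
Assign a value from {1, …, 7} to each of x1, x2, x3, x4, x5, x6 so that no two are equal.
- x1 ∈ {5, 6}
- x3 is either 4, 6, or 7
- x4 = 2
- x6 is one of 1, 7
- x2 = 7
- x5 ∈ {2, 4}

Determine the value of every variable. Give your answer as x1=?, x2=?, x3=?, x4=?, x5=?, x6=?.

x2 has just one choice, so x2 = 7. Eliminate 7 elsewhere: x3, x6.
x4's domain is down to {2}, so x4 = 2. Remove 2 from x5.
x5 has just one choice, so x5 = 4. Remove 4 from x3.
x6 has just one choice, so x6 = 1.
x3 must be 6 (only option left). Strike 6 from x1.
x1 has just one choice, so x1 = 5.

x1=5, x2=7, x3=6, x4=2, x5=4, x6=1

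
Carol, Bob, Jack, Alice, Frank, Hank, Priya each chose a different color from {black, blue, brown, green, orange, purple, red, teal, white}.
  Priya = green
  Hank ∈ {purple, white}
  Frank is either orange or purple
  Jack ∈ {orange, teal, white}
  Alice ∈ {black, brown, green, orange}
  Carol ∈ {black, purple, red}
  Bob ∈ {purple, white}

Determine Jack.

teal

Priya's domain is down to {green}, so Priya = green. So Alice can't be green.
Bob and Hank share exactly the 2 values {purple, white}; by pigeonhole those values go to them, so strike purple, white from Carol, Jack, Frank.
That leaves Frank = orange. So Jack, Alice can't be orange.
So Jack = teal.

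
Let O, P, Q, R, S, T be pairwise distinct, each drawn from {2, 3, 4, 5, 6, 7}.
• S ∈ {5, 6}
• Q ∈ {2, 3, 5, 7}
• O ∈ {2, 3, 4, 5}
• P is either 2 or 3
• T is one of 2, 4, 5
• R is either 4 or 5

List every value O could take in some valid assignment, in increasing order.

The 6 variables together cover exactly {2, 3, 4, 5, 6, 7} — 6 values for 6 variables — and 6 appears only in S's list, so S = 6.
The 5 still-open variables together cover exactly {2, 3, 4, 5, 7} — 5 values for 5 variables — and 7 appears only in Q's list, so Q = 7.
No further eliminations apply; O can still be any of 2, 3, 4, 5.

2, 3, 4, 5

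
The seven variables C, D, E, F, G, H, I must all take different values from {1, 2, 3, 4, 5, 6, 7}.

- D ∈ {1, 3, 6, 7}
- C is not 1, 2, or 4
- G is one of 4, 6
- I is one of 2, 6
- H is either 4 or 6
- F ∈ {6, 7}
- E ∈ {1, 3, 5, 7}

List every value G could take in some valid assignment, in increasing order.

The 7 variables draw from only 7 values {1, 2, 3, 4, 5, 6, 7}, so each is used; only I can be 2, hence I = 2.
The 2 variables G and H are confined to {4, 6}, which locks those values in; drop them from C, D, F.
That leaves F = 7. Strike 7 from C, D, E.
No further eliminations apply; G can still be any of 4, 6.

4, 6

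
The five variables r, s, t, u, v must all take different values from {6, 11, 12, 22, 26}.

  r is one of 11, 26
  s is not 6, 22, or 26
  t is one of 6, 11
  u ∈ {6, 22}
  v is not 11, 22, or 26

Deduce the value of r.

26

The 5 variables together cover exactly {6, 11, 12, 22, 26} — 5 values for 5 variables — and 22 appears only in u's list, so u = 22.
The 4 still-open variables together cover exactly {6, 11, 12, 26} — 4 values for 4 variables — and 26 appears only in r's list, so r = 26.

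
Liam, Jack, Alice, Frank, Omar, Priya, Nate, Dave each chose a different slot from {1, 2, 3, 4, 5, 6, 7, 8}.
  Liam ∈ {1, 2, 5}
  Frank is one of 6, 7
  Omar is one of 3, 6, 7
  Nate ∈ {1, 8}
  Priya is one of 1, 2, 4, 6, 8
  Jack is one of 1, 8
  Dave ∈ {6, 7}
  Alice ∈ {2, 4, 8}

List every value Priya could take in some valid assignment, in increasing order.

The 8 variables draw from only 8 values {1, 2, 3, 4, 5, 6, 7, 8}, so each is used; only Omar can be 3, hence Omar = 3.
The 7 still-open variables draw from only 7 values {1, 2, 4, 5, 6, 7, 8}, so each is used; only Liam can be 5, hence Liam = 5.
Jack and Nate between them cover only {1, 8} — a naked pair. Remove those values from Alice, Priya.
Frank and Dave share exactly the 2 values {6, 7}; by pigeonhole those values go to them, so strike 6, 7 from Priya.
No further eliminations apply; Priya can still be any of 2, 4.

2, 4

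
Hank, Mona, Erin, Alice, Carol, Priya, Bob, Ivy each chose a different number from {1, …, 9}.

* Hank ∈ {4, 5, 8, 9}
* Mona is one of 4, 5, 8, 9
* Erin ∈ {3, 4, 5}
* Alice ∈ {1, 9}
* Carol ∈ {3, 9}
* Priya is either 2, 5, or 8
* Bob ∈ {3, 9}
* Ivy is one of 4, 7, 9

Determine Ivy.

Among the 8 variables, 1 fits only Alice (and all 8 values in {1, 2, 3, 4, 5, 7, 8, 9} must be used), so Alice = 1.
The 7 still-open variables draw from only 7 values {2, 3, 4, 5, 7, 8, 9}, so each is used; only Priya can be 2, hence Priya = 2.
Among the 6 still-open variables, 7 fits only Ivy (and all 6 values in {3, 4, 5, 7, 8, 9} must be used), so Ivy = 7.

7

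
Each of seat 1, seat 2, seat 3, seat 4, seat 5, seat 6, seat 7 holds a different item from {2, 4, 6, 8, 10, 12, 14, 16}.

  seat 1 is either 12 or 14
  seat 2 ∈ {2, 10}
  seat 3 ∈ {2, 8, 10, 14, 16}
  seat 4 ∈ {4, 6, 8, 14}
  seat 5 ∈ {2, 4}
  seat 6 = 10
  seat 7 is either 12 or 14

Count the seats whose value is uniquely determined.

3

seat 6 has just one choice, so seat 6 = 10. Remove 10 from seat 2, seat 3.
seat 2's domain is down to {2}, so seat 2 = 2. So seat 3, seat 5 can't be 2.
seat 5's domain is down to {4}, so seat 5 = 4. So seat 4 can't be 4.
seat 1 and seat 7 between them cover only {12, 14} — a naked pair. Remove those values from seat 3, seat 4.
Determined: seat 2=2, seat 5=4, seat 6=10. The other seats each still have more than one consistent value. That makes 3.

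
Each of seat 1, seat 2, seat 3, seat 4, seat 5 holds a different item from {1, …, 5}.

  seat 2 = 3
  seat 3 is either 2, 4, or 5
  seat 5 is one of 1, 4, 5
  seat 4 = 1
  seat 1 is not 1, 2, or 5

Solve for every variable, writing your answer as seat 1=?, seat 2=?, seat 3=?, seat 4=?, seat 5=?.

seat 2's domain is down to {3}, so seat 2 = 3. So seat 1 can't be 3.
seat 4's domain is down to {1}, so seat 4 = 1. So seat 5 can't be 1.
That leaves seat 1 = 4. Strike 4 from seat 3, seat 5.
seat 5's domain is down to {5}, so seat 5 = 5. So seat 3 can't be 5.
seat 3 must be 2 (only option left).

seat 1=4, seat 2=3, seat 3=2, seat 4=1, seat 5=5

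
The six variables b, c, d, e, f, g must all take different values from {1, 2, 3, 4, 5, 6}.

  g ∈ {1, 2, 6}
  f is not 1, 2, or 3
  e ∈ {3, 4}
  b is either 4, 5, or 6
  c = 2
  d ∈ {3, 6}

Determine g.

1

c must be 2 (only option left). Remove 2 from g.
The 5 still-open variables together cover exactly {1, 3, 4, 5, 6} — 5 values for 5 variables — and 1 appears only in g's list, so g = 1.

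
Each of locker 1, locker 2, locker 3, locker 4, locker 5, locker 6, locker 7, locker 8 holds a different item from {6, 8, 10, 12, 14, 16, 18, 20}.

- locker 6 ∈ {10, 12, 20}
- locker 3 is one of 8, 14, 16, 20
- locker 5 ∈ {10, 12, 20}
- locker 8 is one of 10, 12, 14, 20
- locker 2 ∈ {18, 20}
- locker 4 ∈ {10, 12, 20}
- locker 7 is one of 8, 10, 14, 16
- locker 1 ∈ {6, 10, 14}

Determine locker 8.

Among the 8 variables, 6 fits only locker 1 (and all 8 values in {6, 8, 10, 12, 14, 16, 18, 20} must be used), so locker 1 = 6.
The 7 still-open variables together cover exactly {8, 10, 12, 14, 16, 18, 20} — 7 values for 7 variables — and 18 appears only in locker 2's list, so locker 2 = 18.
locker 4, locker 5, locker 6 between them cover only {10, 12, 20} — a naked triple. Remove those values from locker 3, locker 7, locker 8.
So locker 8 = 14.

14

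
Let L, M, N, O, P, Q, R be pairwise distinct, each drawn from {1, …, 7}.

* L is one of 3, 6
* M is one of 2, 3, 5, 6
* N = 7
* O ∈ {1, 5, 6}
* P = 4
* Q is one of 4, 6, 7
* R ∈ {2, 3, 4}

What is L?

N's domain is down to {7}, so N = 7. Remove 7 from Q.
P must be 4 (only option left). So Q, R can't be 4.
Q's domain is down to {6}, so Q = 6. Remove 6 from L, M, O.
So L = 3.

3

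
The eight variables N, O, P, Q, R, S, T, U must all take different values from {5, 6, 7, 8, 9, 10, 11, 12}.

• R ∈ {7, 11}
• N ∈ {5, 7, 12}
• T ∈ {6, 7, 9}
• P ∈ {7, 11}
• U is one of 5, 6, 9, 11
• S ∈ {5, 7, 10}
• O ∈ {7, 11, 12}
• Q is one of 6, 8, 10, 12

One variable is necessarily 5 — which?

N

The 8 variables draw from only 8 values {5, 6, 7, 8, 9, 10, 11, 12}, so each is used; only Q can be 8, hence Q = 8.
The 7 still-open variables draw from only 7 values {5, 6, 7, 9, 10, 11, 12}, so each is used; only S can be 10, hence S = 10.
The 2 variables P and R are confined to {7, 11}, which locks those values in; drop them from N, O, T, U.
That leaves O = 12. Strike 12 from N.
So 5 goes to N.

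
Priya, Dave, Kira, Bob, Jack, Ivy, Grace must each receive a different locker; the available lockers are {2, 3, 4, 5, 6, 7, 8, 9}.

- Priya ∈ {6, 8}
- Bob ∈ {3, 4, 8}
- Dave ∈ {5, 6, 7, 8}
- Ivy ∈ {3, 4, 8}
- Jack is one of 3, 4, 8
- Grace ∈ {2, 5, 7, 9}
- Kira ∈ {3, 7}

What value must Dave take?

5

Bob, Jack, Ivy share exactly the 3 values {3, 4, 8}; by pigeonhole those values go to them, so strike 3, 4, 8 from Priya, Dave, Kira.
Priya must be 6 (only option left). Eliminate 6 elsewhere: Dave.
Kira has just one choice, so Kira = 7. Strike 7 from Dave, Grace.
So Dave = 5.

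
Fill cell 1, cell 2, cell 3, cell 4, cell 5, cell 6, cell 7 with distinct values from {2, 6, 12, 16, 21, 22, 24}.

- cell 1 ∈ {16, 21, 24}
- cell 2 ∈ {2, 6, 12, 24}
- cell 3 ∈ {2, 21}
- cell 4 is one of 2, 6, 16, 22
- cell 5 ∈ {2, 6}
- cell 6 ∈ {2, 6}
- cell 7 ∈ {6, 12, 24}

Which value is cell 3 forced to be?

21

The 7 variables draw from only 7 values {2, 6, 12, 16, 21, 22, 24}, so each is used; only cell 4 can be 22, hence cell 4 = 22.
The 6 still-open variables together cover exactly {2, 6, 12, 16, 21, 24} — 6 values for 6 variables — and 16 appears only in cell 1's list, so cell 1 = 16.
Among the 5 still-open variables, 21 fits only cell 3 (and all 5 values in {2, 6, 12, 21, 24} must be used), so cell 3 = 21.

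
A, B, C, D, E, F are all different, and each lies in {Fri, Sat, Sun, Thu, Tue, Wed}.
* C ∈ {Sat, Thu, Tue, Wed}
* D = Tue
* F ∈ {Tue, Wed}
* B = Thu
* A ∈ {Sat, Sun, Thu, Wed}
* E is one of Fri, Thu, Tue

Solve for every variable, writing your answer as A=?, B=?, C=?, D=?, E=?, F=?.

B has just one choice, so B = Thu. So A, C, E can't be Thu.
That leaves D = Tue. Remove Tue from C, E, F.
E must be Fri (only option left).
That leaves F = Wed. Strike Wed from A, C.
C has just one choice, so C = Sat. Strike Sat from A.
A has just one choice, so A = Sun.

A=Sun, B=Thu, C=Sat, D=Tue, E=Fri, F=Wed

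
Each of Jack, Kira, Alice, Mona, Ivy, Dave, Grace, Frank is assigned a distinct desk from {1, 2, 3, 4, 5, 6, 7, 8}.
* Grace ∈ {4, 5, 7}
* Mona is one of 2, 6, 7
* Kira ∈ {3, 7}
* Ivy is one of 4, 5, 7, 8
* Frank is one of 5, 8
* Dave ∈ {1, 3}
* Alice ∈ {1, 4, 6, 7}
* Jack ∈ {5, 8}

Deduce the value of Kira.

3

The 8 variables together cover exactly {1, 2, 3, 4, 5, 6, 7, 8} — 8 values for 8 variables — and 2 appears only in Mona's list, so Mona = 2.
Among the 7 still-open variables, 6 fits only Alice (and all 7 values in {1, 3, 4, 5, 6, 7, 8} must be used), so Alice = 6.
The 6 still-open variables together cover exactly {1, 3, 4, 5, 7, 8} — 6 values for 6 variables — and 1 appears only in Dave's list, so Dave = 1.
Among the 5 still-open variables, 3 fits only Kira (and all 5 values in {3, 4, 5, 7, 8} must be used), so Kira = 3.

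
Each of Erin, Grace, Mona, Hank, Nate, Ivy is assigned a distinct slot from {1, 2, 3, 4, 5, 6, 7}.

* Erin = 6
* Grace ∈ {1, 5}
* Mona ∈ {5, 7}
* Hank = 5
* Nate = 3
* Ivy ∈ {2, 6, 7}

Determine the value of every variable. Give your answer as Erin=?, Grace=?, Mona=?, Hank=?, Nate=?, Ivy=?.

Erin has just one choice, so Erin = 6. Eliminate 6 elsewhere: Ivy.
Hank has just one choice, so Hank = 5. Strike 5 from Grace, Mona.
That leaves Nate = 3.
Grace has just one choice, so Grace = 1.
That leaves Mona = 7. Remove 7 from Ivy.
Ivy's domain is down to {2}, so Ivy = 2.

Erin=6, Grace=1, Mona=7, Hank=5, Nate=3, Ivy=2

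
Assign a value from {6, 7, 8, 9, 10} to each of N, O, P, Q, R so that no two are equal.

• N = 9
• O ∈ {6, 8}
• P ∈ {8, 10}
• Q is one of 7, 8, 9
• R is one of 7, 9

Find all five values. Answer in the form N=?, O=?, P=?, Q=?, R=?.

N must be 9 (only option left). Eliminate 9 elsewhere: Q, R.
R must be 7 (only option left). So Q can't be 7.
Q must be 8 (only option left). Eliminate 8 elsewhere: O, P.
O has just one choice, so O = 6.
P must be 10 (only option left).

N=9, O=6, P=10, Q=8, R=7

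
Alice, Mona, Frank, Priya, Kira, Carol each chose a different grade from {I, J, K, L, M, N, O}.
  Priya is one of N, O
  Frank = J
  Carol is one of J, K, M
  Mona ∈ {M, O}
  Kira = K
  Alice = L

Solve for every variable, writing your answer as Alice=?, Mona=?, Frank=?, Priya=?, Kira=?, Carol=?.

Alice has just one choice, so Alice = L.
Frank has just one choice, so Frank = J. Remove J from Carol.
Kira must be K (only option left). Eliminate K elsewhere: Carol.
Carol must be M (only option left). Remove M from Mona.
Mona's domain is down to {O}, so Mona = O. Strike O from Priya.
That leaves Priya = N.

Alice=L, Mona=O, Frank=J, Priya=N, Kira=K, Carol=M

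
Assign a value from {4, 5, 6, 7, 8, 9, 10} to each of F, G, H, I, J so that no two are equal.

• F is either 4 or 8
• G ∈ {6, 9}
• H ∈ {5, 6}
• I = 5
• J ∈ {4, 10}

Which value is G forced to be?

9

I's domain is down to {5}, so I = 5. Eliminate 5 elsewhere: H.
H has just one choice, so H = 6. Remove 6 from G.
So G = 9.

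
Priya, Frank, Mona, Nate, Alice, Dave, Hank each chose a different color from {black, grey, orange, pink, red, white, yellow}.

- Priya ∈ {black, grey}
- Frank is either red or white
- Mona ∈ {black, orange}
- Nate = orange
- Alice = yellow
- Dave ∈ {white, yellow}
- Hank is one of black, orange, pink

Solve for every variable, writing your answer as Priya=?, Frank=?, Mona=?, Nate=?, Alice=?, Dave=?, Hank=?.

Priya=grey, Frank=red, Mona=black, Nate=orange, Alice=yellow, Dave=white, Hank=pink

Nate must be orange (only option left). Remove orange from Mona, Hank.
That leaves Alice = yellow. Remove yellow from Dave.
Dave must be white (only option left). Strike white from Frank.
Frank has just one choice, so Frank = red.
Mona has just one choice, so Mona = black. Strike black from Priya, Hank.
Hank has just one choice, so Hank = pink.
Priya's domain is down to {grey}, so Priya = grey.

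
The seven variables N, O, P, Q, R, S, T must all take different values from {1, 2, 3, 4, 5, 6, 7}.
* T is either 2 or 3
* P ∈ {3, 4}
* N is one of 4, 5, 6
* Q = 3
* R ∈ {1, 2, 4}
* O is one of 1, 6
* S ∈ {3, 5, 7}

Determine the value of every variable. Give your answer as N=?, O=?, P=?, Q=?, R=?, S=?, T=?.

Q must be 3 (only option left). Eliminate 3 elsewhere: P, S, T.
T has just one choice, so T = 2. Strike 2 from R.
That leaves P = 4. Eliminate 4 elsewhere: N, R.
R has just one choice, so R = 1. Strike 1 from O.
O has just one choice, so O = 6. So N can't be 6.
N has just one choice, so N = 5. So S can't be 5.
S has just one choice, so S = 7.

N=5, O=6, P=4, Q=3, R=1, S=7, T=2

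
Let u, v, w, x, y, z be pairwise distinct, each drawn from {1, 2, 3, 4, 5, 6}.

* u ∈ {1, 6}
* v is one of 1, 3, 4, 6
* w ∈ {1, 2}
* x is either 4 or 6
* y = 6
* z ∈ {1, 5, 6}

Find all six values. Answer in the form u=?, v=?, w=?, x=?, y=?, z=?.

u=1, v=3, w=2, x=4, y=6, z=5

y's domain is down to {6}, so y = 6. So u, v, x, z can't be 6.
u must be 1 (only option left). Eliminate 1 elsewhere: v, w, z.
w's domain is down to {2}, so w = 2.
That leaves x = 4. Remove 4 from v.
z's domain is down to {5}, so z = 5.
v must be 3 (only option left).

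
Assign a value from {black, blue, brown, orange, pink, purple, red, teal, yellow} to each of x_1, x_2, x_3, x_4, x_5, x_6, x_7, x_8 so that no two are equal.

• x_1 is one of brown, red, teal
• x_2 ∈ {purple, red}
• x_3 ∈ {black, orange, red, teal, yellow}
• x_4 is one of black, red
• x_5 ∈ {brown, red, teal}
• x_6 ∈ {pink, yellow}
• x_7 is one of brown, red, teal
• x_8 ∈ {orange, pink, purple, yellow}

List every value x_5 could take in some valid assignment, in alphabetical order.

brown, red, teal

x_1, x_5, x_7 between them cover only {brown, red, teal} — a naked triple. Remove those values from x_2, x_3, x_4.
x_2 must be purple (only option left). So x_8 can't be purple.
x_4's domain is down to {black}, so x_4 = black. So x_3 can't be black.
No further eliminations apply; x_5 can still be any of brown, red, teal.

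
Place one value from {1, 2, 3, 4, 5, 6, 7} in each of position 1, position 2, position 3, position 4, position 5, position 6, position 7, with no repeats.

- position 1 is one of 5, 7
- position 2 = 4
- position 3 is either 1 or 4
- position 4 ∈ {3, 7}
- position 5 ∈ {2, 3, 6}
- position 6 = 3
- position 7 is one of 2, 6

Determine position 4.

7

position 2's domain is down to {4}, so position 2 = 4. So position 3 can't be 4.
That leaves position 3 = 1.
position 6's domain is down to {3}, so position 6 = 3. Eliminate 3 elsewhere: position 4, position 5.
So position 4 = 7.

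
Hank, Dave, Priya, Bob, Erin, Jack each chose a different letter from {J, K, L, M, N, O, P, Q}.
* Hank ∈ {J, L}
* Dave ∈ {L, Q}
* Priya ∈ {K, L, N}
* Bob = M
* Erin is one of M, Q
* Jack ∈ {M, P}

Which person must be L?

Bob has just one choice, so Bob = M. Eliminate M elsewhere: Erin, Jack.
Erin has just one choice, so Erin = Q. So Dave can't be Q.
So L goes to Dave.

Dave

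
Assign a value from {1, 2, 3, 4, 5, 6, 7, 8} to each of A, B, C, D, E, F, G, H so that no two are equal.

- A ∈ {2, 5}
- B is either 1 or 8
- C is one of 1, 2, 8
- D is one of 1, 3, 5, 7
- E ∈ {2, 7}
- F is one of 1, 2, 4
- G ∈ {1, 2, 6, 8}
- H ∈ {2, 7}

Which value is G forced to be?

Among the 8 variables, 3 fits only D (and all 8 values in {1, 2, 3, 4, 5, 6, 7, 8} must be used), so D = 3.
The 7 still-open variables draw from only 7 values {1, 2, 4, 5, 6, 7, 8}, so each is used; only F can be 4, hence F = 4.
The 6 still-open variables together cover exactly {1, 2, 5, 6, 7, 8} — 6 values for 6 variables — and 5 appears only in A's list, so A = 5.
The 5 still-open variables together cover exactly {1, 2, 6, 7, 8} — 5 values for 5 variables — and 6 appears only in G's list, so G = 6.

6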